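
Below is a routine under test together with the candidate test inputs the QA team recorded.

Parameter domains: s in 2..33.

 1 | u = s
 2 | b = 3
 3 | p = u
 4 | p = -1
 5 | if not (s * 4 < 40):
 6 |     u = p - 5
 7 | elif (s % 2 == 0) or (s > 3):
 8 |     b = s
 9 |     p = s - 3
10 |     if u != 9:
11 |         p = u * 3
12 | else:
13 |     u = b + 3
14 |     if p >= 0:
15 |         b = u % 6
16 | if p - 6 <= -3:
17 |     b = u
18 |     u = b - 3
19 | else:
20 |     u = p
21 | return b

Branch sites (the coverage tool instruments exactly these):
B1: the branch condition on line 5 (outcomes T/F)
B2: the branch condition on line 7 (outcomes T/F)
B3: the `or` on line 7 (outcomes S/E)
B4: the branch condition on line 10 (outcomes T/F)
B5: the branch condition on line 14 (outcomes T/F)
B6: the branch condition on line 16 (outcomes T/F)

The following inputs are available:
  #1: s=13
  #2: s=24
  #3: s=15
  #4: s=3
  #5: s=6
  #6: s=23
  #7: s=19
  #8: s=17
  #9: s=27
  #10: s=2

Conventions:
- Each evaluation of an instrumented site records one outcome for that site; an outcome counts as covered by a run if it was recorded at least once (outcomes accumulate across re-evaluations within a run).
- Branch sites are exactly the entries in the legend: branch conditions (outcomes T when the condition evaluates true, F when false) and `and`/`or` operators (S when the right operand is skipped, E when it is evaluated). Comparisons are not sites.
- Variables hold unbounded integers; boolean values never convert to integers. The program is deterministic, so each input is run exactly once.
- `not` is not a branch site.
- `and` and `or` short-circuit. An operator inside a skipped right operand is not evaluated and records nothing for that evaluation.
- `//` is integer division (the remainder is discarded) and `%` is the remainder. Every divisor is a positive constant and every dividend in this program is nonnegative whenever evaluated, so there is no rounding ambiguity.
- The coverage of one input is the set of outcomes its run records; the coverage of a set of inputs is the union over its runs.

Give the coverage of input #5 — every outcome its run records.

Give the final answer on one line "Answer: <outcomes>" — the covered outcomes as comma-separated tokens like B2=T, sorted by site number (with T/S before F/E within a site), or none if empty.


Tracing the run of input #5 (s=6):
  B1->F, B3->S, B2->T, B4->T, B6->F
collecting distinct outcomes: B1=F, B2=T, B3=S, B4=T, B6=F
Answer: B1=F, B2=T, B3=S, B4=T, B6=F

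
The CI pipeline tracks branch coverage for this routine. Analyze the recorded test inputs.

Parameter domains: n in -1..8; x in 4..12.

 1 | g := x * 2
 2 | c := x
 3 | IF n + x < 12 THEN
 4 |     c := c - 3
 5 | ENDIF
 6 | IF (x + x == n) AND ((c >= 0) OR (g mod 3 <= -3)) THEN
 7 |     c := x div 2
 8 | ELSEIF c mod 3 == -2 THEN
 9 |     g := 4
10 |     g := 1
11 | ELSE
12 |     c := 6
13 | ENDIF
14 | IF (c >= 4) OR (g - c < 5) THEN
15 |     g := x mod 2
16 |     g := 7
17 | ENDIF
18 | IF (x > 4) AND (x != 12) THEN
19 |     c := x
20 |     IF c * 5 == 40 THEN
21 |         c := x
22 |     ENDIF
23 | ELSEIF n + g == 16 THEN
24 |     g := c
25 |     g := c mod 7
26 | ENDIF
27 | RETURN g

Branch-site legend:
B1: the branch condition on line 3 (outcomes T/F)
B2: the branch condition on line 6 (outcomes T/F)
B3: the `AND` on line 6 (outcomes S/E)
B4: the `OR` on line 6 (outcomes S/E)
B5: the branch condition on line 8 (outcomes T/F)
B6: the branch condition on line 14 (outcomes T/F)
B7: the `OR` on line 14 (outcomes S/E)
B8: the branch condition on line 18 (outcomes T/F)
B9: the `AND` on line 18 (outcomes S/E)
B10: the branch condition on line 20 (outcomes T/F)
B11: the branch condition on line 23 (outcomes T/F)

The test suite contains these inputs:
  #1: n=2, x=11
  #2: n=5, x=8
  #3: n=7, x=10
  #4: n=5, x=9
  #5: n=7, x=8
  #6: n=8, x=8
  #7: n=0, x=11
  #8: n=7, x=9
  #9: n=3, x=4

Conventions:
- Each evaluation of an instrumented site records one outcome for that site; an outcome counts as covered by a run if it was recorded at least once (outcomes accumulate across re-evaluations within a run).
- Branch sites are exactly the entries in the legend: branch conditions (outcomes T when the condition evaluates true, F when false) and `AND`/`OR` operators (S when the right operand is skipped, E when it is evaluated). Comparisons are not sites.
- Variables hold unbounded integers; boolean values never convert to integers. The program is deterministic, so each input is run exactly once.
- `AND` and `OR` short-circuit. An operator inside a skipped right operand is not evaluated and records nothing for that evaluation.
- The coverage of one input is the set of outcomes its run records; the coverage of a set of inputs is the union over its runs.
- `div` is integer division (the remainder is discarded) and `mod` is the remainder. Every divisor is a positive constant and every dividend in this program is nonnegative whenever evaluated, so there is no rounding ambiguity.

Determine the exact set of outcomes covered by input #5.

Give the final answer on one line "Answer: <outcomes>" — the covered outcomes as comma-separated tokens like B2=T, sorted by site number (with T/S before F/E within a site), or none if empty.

Running input #5 (n=7, x=8), event by event:
  B1->F, B3->S, B2->F, B5->F, B7->S, B6->T, B9->E, B8->T, B10->T
as a set, this run covers: B1=F, B2=F, B3=S, B5=F, B6=T, B7=S, B8=T, B9=E, B10=T

Answer: B1=F, B2=F, B3=S, B5=F, B6=T, B7=S, B8=T, B9=E, B10=T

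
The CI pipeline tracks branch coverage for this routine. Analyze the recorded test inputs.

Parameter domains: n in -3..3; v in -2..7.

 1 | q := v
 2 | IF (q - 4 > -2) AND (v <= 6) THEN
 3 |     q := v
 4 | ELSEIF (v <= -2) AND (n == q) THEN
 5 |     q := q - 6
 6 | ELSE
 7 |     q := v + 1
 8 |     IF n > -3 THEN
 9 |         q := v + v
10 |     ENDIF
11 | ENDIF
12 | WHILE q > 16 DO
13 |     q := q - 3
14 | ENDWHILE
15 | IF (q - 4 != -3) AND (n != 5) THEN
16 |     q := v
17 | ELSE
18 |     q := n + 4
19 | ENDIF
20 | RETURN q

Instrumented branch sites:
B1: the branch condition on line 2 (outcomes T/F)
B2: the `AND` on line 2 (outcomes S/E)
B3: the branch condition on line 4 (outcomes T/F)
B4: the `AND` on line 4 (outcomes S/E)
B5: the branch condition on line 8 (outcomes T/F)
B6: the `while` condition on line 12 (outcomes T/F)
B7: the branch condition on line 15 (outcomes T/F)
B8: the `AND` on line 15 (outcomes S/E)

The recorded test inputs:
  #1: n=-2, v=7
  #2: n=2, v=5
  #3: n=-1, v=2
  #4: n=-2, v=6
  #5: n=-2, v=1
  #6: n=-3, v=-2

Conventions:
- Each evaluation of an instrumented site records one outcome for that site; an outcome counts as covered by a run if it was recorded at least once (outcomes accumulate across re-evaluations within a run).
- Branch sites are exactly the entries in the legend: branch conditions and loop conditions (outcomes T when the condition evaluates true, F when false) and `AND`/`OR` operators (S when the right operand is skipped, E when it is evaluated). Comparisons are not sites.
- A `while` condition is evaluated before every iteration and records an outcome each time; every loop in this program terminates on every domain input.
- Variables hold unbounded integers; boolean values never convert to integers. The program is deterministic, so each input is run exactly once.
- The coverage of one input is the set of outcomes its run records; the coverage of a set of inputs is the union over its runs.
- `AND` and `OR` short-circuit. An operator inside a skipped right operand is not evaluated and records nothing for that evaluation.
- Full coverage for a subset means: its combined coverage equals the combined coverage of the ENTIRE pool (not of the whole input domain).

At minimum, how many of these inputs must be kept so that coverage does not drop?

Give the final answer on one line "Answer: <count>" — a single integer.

input #1, n=-2, v=7: events B2->E, B1->F, B4->S, B3->F, B5->T, B6->F, B8->E, B7->T; outcomes B1=F, B2=E, B3=F, B4=S, B5=T, B6=F, B7=T, B8=E
input #2, n=2, v=5: events B2->E, B1->T, B6->F, B8->E, B7->T; outcomes B1=T, B2=E, B6=F, B7=T, B8=E
input #3, n=-1, v=2: events B2->S, B1->F, B4->S, B3->F, B5->T, B6->F, B8->E, B7->T; outcomes B1=F, B2=S, B3=F, B4=S, B5=T, B6=F, B7=T, B8=E
input #4, n=-2, v=6: events B2->E, B1->T, B6->F, B8->E, B7->T; outcomes B1=T, B2=E, B6=F, B7=T, B8=E
input #5, n=-2, v=1: events B2->S, B1->F, B4->S, B3->F, B5->T, B6->F, B8->E, B7->T; outcomes B1=F, B2=S, B3=F, B4=S, B5=T, B6=F, B7=T, B8=E
input #6, n=-3, v=-2: events B2->S, B1->F, B4->E, B3->F, B5->F, B6->F, B8->E, B7->T; outcomes B1=F, B2=S, B3=F, B4=E, B5=F, B6=F, B7=T, B8=E
the full pool covers 12 outcomes: B1=T, B1=F, B2=S, B2=E, B3=F, B4=S, B4=E, B5=T, B5=F, B6=F, B7=T, B8=E
size 1 is not enough: best union over all size-1 subsets is 8/12
size 2 is not enough: best union over all size-2 subsets is 11/12
inputs {1, 2, 6} (size 3) cover everything; no size-3 subset with a lexicographically smaller index list covers all 12

Answer: 3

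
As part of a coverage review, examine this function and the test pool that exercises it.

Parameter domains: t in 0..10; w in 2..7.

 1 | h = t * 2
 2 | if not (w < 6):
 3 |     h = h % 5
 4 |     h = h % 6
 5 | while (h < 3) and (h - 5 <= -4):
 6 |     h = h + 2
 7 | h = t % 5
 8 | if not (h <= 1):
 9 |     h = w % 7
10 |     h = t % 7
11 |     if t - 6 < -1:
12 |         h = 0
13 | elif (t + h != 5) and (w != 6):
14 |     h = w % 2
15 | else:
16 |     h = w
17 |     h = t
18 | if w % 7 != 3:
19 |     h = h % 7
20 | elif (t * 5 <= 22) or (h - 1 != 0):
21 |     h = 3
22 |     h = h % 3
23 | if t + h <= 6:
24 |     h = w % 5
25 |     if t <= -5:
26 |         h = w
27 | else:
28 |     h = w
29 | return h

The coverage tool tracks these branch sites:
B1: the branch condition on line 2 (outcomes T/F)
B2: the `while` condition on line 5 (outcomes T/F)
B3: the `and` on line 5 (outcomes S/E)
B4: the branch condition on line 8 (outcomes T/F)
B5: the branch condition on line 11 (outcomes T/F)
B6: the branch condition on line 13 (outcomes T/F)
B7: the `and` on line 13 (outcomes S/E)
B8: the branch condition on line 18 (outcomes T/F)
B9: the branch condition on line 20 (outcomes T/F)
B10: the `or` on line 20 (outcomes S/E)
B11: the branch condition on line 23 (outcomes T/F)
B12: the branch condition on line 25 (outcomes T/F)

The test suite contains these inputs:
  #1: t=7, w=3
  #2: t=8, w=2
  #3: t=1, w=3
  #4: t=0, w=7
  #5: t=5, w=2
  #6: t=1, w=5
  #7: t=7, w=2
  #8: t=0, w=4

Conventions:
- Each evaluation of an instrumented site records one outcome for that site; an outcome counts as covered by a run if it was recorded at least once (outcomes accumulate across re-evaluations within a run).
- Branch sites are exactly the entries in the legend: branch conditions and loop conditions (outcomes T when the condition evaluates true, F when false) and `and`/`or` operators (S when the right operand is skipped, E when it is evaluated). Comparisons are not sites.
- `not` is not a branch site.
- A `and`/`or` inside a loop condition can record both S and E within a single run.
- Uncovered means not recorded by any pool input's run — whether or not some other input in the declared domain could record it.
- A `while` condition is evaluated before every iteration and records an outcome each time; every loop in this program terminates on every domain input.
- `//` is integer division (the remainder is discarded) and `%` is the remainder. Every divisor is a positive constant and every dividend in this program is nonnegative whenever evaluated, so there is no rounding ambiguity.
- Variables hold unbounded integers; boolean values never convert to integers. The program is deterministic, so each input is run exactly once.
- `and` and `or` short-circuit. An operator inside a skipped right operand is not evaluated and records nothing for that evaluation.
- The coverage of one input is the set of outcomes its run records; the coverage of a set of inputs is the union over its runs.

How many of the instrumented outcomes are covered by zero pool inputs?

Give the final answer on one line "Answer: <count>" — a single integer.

input #1 (t=7, w=3): covers B1=F, B2=F, B3=S, B4=T, B5=F, B8=F, B9=T, B10=E, B11=F
input #2 (t=8, w=2): covers B1=F, B2=F, B3=S, B4=T, B5=F, B8=T, B11=F
input #3 (t=1, w=3): covers B1=F, B2=F, B3=E, B4=F, B6=T, B7=E, B8=F, B9=T, B10=S, B11=T, B12=F
input #4 (t=0, w=7): covers B1=T, B2=T, B2=F, B3=E, B4=F, B6=T, B7=E, B8=T, B11=T, B12=F
input #5 (t=5, w=2): covers B1=F, B2=F, B3=S, B4=F, B6=F, B7=S, B8=T, B11=F
input #6 (t=1, w=5): covers B1=F, B2=F, B3=E, B4=F, B6=T, B7=E, B8=T, B11=T, B12=F
input #7 (t=7, w=2): covers B1=F, B2=F, B3=S, B4=T, B5=F, B8=T, B11=F
input #8 (t=0, w=4): covers B1=F, B2=T, B2=F, B3=E, B4=F, B6=T, B7=E, B8=T, B11=T, B12=F
union over the pool: B1=T, B1=F, B2=T, B2=F, B3=S, B3=E, B4=T, B4=F, B5=F, B6=T, B6=F, B7=S, B7=E, B8=T, B8=F, B9=T, B10=S, B10=E, B11=T, B11=F, B12=F
uncovered (3 of 24): B5=T, B9=F, B12=T

Answer: 3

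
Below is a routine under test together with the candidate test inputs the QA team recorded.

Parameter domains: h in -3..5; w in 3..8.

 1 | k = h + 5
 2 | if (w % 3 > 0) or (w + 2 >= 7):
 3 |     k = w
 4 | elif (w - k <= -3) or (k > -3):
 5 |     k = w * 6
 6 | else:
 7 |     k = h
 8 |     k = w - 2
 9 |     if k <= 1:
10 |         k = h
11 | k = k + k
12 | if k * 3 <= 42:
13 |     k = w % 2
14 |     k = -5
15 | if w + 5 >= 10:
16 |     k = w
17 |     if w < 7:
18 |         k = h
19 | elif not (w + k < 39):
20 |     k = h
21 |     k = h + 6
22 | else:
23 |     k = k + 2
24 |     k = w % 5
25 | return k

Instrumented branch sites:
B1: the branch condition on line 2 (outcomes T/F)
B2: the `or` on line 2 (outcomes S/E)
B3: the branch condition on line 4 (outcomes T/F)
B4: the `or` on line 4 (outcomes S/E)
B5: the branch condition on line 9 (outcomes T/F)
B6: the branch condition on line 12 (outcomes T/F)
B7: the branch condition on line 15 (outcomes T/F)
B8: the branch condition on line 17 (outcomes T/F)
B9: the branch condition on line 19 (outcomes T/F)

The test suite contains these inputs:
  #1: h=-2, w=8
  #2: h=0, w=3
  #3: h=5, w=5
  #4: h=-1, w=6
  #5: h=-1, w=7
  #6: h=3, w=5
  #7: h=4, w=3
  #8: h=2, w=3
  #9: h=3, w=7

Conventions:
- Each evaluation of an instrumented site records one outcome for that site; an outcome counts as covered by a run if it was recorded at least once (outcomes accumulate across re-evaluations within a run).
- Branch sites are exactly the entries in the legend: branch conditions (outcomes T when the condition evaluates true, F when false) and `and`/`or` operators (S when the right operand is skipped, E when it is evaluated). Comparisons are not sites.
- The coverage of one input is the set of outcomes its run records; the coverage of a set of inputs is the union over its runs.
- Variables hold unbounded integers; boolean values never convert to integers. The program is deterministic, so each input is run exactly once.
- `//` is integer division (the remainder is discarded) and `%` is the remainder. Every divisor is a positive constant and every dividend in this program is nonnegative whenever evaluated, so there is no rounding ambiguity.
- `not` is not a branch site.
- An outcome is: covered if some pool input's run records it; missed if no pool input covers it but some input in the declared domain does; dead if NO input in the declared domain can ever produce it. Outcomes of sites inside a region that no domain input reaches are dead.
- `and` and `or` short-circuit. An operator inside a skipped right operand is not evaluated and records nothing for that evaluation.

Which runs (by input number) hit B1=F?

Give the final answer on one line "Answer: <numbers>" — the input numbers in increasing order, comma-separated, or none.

input #1 (h=-2, w=8): never hits B1=F
input #2 (h=0, w=3): hits B1=F
input #3 (h=5, w=5): never hits B1=F
input #4 (h=-1, w=6): never hits B1=F
input #5 (h=-1, w=7): never hits B1=F
input #6 (h=3, w=5): never hits B1=F
input #7 (h=4, w=3): hits B1=F
input #8 (h=2, w=3): hits B1=F
input #9 (h=3, w=7): never hits B1=F

Answer: 2, 7, 8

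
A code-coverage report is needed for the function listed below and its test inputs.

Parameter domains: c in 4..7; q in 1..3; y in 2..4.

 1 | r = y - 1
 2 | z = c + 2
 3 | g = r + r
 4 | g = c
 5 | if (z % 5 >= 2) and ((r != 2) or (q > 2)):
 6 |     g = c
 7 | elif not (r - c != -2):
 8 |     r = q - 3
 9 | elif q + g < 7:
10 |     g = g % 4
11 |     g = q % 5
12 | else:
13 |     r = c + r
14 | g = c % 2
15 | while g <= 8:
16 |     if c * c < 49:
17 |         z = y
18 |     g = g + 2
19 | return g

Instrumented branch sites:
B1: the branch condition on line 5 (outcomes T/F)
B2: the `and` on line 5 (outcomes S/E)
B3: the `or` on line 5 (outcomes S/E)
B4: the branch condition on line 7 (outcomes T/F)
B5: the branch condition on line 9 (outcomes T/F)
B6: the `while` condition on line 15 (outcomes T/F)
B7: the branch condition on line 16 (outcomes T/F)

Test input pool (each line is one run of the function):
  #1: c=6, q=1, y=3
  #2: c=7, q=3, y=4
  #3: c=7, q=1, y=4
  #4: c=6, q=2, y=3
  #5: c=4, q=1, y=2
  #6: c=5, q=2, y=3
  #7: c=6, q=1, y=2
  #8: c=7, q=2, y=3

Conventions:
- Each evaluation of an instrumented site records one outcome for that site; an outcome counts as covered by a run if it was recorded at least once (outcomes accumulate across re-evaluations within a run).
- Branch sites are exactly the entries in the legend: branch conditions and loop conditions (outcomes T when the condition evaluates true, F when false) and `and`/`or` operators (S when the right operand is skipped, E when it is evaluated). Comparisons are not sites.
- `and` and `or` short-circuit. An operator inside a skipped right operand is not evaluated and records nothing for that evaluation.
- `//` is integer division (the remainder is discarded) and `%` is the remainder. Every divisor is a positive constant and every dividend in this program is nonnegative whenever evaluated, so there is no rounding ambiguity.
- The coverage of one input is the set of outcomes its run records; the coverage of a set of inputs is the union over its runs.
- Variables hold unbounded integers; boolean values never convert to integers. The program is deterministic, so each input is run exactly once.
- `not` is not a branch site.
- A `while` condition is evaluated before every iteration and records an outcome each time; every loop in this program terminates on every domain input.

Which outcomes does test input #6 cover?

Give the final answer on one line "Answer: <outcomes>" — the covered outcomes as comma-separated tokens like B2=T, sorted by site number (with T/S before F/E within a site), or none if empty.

Simulating input #6 (c=5, q=2, y=3) step by step:
  B2->E, B3->E, B1->F, B4->F, B5->F, B6->T, B7->T, B6->T, B7->T, B6->T
  B7->T, B6->T, B7->T, B6->F
collecting distinct outcomes: B1=F, B2=E, B3=E, B4=F, B5=F, B6=T, B6=F, B7=T

Answer: B1=F, B2=E, B3=E, B4=F, B5=F, B6=T, B6=F, B7=T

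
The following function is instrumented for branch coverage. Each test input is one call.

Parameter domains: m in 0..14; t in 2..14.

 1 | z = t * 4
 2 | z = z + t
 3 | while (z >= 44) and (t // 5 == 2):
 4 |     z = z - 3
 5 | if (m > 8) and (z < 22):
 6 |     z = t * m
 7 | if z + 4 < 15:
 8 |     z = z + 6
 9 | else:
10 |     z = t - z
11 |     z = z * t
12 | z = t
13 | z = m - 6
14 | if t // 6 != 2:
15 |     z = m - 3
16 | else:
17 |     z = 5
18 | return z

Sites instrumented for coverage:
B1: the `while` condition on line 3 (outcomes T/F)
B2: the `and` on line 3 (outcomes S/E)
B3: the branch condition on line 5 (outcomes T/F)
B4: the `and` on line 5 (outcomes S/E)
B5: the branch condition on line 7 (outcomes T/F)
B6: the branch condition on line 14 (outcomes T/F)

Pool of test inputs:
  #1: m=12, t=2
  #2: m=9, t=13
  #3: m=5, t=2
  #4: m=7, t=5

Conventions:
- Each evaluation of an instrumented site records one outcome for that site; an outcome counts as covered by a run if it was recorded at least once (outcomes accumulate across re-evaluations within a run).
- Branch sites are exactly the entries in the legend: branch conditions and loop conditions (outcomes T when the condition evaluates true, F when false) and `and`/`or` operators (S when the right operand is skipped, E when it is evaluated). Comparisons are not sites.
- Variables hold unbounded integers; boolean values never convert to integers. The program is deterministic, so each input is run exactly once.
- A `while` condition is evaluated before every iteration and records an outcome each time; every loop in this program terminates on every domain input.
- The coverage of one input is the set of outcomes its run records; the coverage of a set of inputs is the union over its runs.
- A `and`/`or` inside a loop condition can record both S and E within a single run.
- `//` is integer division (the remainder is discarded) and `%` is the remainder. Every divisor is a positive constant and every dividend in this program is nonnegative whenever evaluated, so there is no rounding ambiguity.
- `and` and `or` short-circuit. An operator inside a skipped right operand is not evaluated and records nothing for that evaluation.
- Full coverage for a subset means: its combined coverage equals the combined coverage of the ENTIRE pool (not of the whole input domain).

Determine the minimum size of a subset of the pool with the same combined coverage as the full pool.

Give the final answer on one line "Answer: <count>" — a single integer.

run #1 (m=12, t=2) runs B2->S, B1->F, B4->E, B3->T, B5->F, B6->T; records B1=F, B2=S, B3=T, B4=E, B5=F, B6=T
run #2 (m=9, t=13) runs B2->E, B1->T, B2->E, B1->T, B2->E, B1->T, B2->E, B1->T, B2->E, B1->T, B2->E, B1->T, B2->E, B1->T, ...; records B1=T, B1=F, B2=S, B2=E, B3=F, B4=E, B5=F, B6=F
run #3 (m=5, t=2) runs B2->S, B1->F, B4->S, B3->F, B5->T, B6->T; records B1=F, B2=S, B3=F, B4=S, B5=T, B6=T
run #4 (m=7, t=5) runs B2->S, B1->F, B4->S, B3->F, B5->F, B6->T; records B1=F, B2=S, B3=F, B4=S, B5=F, B6=T
pool-wide coverage (12 outcomes): B1=T, B1=F, B2=S, B2=E, B3=T, B3=F, B4=S, B4=E, B5=T, B5=F, B6=T, B6=F
size 1 is not enough: best union over all size-1 subsets is 8/12
size 2 is not enough: best union over all size-2 subsets is 11/12
inputs {1, 2, 3} (size 3) cover everything; no size-3 subset with a lexicographically smaller index list covers all 12

Answer: 3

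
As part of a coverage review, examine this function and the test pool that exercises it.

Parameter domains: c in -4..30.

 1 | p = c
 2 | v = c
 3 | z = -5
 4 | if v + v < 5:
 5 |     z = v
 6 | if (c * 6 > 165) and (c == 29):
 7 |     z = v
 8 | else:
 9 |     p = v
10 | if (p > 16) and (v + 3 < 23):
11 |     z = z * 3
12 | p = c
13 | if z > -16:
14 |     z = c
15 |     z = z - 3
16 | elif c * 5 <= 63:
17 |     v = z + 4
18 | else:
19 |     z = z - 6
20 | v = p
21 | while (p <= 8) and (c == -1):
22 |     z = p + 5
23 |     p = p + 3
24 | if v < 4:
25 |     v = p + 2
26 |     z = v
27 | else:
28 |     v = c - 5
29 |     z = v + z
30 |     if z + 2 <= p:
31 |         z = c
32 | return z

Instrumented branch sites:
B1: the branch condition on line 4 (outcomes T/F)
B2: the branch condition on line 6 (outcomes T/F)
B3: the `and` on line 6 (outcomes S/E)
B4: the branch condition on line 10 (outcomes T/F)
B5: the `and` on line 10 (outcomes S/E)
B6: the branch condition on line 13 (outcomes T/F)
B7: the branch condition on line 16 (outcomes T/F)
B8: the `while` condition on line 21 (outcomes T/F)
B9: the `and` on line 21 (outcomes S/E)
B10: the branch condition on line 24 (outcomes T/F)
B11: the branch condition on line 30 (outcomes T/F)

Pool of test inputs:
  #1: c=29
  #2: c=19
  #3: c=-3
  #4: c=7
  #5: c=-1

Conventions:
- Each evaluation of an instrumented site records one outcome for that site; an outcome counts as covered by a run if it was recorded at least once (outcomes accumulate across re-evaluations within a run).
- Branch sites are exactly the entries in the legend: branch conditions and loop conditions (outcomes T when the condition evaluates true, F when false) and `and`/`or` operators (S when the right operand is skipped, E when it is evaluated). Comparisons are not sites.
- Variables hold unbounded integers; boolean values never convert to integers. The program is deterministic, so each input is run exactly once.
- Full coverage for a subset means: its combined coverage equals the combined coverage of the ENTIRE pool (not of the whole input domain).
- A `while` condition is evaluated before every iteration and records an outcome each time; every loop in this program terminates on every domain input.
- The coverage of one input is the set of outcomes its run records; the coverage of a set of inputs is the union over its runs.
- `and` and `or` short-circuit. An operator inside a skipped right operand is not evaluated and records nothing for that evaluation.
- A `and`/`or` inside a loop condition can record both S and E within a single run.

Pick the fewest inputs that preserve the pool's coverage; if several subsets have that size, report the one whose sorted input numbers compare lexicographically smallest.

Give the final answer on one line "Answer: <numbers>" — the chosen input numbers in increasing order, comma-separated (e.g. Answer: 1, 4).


input #1, c=29: events B1->F, B3->E, B2->T, B5->E, B4->F, B6->T, B9->S, B8->F, B10->F, B11->F; outcomes B1=F, B2=T, B3=E, B4=F, B5=E, B6=T, B8=F, B9=S, B10=F, B11=F
input #2, c=19: events B1->F, B3->S, B2->F, B5->E, B4->T, B6->T, B9->S, B8->F, B10->F, B11->F; outcomes B1=F, B2=F, B3=S, B4=T, B5=E, B6=T, B8=F, B9=S, B10=F, B11=F
input #3, c=-3: events B1->T, B3->S, B2->F, B5->S, B4->F, B6->T, B9->E, B8->F, B10->T; outcomes B1=T, B2=F, B3=S, B4=F, B5=S, B6=T, B8=F, B9=E, B10=T
input #4, c=7: events B1->F, B3->S, B2->F, B5->S, B4->F, B6->T, B9->E, B8->F, B10->F, B11->F; outcomes B1=F, B2=F, B3=S, B4=F, B5=S, B6=T, B8=F, B9=E, B10=F, B11=F
input #5, c=-1: events B1->T, B3->S, B2->F, B5->S, B4->F, B6->T, B9->E, B8->T, B9->E, B8->T, B9->E, B8->T, B9->E, B8->T, ...; outcomes B1=T, B2=F, B3=S, B4=F, B5=S, B6=T, B8=T, B8=F, B9=S, B9=E, B10=T
pool-wide coverage (18 outcomes): B1=T, B1=F, B2=T, B2=F, B3=S, B3=E, B4=T, B4=F, B5=S, B5=E, B6=T, B8=T, B8=F, B9=S, B9=E, B10=T, B10=F, B11=F
checked all size-1 subsets: none covers 18 outcomes (max 11/18)
checked all size-2 subsets: none covers 18 outcomes (max 17/18)
the canonical winner is {1, 2, 5}: size 3, full 18-outcome coverage, earliest index list among size-3 covers
Answer: 1, 2, 5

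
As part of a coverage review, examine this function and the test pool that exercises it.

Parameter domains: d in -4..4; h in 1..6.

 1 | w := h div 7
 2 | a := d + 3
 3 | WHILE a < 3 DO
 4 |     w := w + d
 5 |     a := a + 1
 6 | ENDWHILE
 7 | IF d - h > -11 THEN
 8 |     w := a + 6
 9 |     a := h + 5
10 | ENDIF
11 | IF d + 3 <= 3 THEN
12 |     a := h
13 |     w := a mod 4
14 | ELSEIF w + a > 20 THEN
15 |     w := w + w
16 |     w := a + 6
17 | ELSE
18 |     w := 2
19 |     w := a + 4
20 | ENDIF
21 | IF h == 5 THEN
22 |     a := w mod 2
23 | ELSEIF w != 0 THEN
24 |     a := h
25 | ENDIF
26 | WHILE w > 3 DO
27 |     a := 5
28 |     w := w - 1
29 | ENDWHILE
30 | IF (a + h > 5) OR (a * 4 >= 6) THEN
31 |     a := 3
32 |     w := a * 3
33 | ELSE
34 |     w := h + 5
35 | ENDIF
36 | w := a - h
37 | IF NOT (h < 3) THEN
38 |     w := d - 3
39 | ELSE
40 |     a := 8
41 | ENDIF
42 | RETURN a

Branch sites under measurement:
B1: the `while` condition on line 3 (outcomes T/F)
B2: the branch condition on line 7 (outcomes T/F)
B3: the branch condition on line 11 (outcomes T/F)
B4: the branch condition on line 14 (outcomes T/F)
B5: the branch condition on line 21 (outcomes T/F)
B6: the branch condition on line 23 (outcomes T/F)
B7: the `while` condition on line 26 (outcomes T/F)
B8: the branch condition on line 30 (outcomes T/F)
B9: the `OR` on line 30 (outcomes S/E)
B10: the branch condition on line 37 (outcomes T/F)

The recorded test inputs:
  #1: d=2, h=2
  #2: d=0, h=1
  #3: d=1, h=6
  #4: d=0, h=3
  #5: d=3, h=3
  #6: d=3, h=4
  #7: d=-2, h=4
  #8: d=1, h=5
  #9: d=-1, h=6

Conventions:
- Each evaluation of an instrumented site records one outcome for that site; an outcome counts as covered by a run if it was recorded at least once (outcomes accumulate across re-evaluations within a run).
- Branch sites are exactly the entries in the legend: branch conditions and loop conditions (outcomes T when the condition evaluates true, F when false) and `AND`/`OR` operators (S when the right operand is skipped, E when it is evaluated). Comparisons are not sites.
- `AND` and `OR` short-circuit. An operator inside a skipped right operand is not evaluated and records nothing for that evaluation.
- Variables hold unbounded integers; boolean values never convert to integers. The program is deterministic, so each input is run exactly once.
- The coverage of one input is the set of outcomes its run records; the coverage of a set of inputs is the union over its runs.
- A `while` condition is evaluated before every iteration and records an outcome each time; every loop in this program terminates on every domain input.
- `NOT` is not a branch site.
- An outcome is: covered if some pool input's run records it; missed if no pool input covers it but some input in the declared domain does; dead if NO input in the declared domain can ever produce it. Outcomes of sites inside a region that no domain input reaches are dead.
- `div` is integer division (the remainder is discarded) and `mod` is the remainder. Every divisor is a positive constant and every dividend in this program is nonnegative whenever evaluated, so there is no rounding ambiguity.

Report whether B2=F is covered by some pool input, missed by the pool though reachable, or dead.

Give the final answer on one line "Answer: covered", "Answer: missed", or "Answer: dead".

no pool input records B2=F
checking all 54 inputs in the declared domain: B2=F is never recorded -> dead

Answer: dead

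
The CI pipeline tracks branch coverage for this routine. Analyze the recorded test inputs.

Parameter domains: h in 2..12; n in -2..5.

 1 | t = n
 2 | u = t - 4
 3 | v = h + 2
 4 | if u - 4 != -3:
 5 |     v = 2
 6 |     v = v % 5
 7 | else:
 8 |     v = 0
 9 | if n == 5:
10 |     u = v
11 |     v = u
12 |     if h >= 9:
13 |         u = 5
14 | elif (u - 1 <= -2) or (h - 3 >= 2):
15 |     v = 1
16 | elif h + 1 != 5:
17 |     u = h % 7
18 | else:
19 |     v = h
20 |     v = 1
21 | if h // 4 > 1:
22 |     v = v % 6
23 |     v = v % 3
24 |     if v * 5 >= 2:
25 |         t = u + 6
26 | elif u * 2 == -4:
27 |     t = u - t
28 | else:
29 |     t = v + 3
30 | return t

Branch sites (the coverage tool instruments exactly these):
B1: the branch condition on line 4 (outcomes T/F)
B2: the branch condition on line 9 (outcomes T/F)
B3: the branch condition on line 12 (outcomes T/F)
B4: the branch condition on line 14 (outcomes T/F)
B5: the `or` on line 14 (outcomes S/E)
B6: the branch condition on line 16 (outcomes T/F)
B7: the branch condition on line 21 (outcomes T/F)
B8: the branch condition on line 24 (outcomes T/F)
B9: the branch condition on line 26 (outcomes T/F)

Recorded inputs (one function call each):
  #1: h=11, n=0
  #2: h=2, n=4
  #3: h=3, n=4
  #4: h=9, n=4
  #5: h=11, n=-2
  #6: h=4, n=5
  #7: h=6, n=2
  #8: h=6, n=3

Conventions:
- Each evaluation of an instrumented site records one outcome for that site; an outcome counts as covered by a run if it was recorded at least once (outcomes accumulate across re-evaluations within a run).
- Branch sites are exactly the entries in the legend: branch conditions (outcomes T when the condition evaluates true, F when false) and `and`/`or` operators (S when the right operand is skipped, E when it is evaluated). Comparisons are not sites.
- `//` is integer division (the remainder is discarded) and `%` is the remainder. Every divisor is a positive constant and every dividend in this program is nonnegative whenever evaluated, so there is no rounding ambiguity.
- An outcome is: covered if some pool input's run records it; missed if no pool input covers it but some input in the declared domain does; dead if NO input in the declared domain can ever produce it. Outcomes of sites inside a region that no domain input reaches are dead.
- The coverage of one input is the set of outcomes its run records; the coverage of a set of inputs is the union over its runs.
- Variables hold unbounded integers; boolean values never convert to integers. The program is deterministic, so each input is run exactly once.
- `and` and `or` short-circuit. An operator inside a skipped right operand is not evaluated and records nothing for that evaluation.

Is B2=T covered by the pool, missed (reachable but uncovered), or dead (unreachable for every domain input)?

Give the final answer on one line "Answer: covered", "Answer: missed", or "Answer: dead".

B2=T is recorded by pool input(s) 6 -> covered

Answer: covered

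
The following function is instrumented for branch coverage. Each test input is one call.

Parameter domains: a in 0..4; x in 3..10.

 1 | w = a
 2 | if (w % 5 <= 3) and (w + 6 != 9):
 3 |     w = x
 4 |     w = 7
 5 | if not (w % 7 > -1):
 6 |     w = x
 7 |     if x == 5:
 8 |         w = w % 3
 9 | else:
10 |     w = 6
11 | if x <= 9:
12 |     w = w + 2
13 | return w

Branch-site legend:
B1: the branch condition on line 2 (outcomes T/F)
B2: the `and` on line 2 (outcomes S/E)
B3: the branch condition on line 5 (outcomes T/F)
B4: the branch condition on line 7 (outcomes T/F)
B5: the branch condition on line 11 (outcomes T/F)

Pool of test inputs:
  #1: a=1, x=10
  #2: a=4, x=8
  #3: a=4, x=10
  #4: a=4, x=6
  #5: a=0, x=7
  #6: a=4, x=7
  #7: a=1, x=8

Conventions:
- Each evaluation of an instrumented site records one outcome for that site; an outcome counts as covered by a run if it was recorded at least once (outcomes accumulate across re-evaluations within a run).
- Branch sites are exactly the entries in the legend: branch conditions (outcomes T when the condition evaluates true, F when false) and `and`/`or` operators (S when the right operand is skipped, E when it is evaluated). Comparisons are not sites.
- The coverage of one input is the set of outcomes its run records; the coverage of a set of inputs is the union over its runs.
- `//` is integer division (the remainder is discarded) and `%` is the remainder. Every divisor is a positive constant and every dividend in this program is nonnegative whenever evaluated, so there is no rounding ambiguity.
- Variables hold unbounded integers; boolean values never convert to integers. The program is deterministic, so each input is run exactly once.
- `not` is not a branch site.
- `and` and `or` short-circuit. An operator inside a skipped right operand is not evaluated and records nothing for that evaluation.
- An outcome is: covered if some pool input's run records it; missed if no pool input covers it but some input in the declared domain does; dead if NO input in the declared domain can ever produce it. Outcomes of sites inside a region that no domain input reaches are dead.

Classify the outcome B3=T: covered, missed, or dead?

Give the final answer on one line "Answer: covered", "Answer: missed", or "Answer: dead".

no pool input records B3=T
checking all 40 inputs in the declared domain: B3=T is never recorded -> dead

Answer: dead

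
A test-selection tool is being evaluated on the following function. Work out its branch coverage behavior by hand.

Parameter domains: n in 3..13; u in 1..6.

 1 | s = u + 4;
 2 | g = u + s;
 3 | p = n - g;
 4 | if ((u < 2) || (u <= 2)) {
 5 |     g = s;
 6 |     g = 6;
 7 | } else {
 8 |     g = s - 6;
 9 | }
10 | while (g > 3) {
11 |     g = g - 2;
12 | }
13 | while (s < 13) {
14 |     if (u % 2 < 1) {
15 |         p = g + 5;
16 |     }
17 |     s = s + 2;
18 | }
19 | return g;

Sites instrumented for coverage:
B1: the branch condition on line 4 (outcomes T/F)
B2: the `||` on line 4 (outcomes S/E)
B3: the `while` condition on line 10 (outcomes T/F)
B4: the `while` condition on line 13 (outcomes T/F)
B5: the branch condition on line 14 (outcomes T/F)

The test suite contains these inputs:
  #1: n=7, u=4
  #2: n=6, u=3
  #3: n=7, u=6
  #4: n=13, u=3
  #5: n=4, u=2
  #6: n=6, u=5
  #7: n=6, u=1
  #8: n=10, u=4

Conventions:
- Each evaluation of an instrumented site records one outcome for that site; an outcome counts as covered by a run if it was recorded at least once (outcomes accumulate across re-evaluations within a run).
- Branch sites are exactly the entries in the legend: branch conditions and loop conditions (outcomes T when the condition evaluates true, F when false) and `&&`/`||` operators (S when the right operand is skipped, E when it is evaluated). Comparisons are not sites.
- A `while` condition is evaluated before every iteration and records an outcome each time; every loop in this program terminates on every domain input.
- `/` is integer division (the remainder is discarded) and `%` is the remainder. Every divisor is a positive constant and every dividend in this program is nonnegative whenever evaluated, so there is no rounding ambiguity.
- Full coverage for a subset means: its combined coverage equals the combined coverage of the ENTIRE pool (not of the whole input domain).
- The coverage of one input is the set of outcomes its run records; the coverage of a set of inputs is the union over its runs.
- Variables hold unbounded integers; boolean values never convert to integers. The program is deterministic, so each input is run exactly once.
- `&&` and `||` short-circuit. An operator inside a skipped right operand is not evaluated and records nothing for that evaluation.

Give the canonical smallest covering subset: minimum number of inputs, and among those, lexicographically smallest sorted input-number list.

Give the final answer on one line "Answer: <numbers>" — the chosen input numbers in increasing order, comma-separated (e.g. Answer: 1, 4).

input #1 (n=7, u=4): events B2->E, B1->F, B3->F, B4->T, B5->T, B4->T, B5->T, B4->T, B5->T, B4->F; covers B1=F, B2=E, B3=F, B4=T, B4=F, B5=T
input #2 (n=6, u=3): events B2->E, B1->F, B3->F, B4->T, B5->F, B4->T, B5->F, B4->T, B5->F, B4->F; covers B1=F, B2=E, B3=F, B4=T, B4=F, B5=F
input #3 (n=7, u=6): events B2->E, B1->F, B3->T, B3->F, B4->T, B5->T, B4->T, B5->T, B4->F; covers B1=F, B2=E, B3=T, B3=F, B4=T, B4=F, B5=T
input #4 (n=13, u=3): events B2->E, B1->F, B3->F, B4->T, B5->F, B4->T, B5->F, B4->T, B5->F, B4->F; covers B1=F, B2=E, B3=F, B4=T, B4=F, B5=F
input #5 (n=4, u=2): events B2->E, B1->T, B3->T, B3->T, B3->F, B4->T, B5->T, B4->T, B5->T, B4->T, B5->T, B4->T, B5->T, B4->F; covers B1=T, B2=E, B3=T, B3=F, B4=T, B4=F, B5=T
input #6 (n=6, u=5): events B2->E, B1->F, B3->F, B4->T, B5->F, B4->T, B5->F, B4->F; covers B1=F, B2=E, B3=F, B4=T, B4=F, B5=F
input #7 (n=6, u=1): events B2->S, B1->T, B3->T, B3->T, B3->F, B4->T, B5->F, B4->T, B5->F, B4->T, B5->F, B4->T, B5->F, B4->F; covers B1=T, B2=S, B3=T, B3=F, B4=T, B4=F, B5=F
input #8 (n=10, u=4): events B2->E, B1->F, B3->F, B4->T, B5->T, B4->T, B5->T, B4->T, B5->T, B4->F; covers B1=F, B2=E, B3=F, B4=T, B4=F, B5=T
the full pool covers 10 outcomes: B1=T, B1=F, B2=S, B2=E, B3=T, B3=F, B4=T, B4=F, B5=T, B5=F
checked all size-1 subsets: none covers 10 outcomes (max 7/10)
at size 2, {1, 7} reaches all 10 outcomes; every lexicographically earlier size-2 subset fails

Answer: 1, 7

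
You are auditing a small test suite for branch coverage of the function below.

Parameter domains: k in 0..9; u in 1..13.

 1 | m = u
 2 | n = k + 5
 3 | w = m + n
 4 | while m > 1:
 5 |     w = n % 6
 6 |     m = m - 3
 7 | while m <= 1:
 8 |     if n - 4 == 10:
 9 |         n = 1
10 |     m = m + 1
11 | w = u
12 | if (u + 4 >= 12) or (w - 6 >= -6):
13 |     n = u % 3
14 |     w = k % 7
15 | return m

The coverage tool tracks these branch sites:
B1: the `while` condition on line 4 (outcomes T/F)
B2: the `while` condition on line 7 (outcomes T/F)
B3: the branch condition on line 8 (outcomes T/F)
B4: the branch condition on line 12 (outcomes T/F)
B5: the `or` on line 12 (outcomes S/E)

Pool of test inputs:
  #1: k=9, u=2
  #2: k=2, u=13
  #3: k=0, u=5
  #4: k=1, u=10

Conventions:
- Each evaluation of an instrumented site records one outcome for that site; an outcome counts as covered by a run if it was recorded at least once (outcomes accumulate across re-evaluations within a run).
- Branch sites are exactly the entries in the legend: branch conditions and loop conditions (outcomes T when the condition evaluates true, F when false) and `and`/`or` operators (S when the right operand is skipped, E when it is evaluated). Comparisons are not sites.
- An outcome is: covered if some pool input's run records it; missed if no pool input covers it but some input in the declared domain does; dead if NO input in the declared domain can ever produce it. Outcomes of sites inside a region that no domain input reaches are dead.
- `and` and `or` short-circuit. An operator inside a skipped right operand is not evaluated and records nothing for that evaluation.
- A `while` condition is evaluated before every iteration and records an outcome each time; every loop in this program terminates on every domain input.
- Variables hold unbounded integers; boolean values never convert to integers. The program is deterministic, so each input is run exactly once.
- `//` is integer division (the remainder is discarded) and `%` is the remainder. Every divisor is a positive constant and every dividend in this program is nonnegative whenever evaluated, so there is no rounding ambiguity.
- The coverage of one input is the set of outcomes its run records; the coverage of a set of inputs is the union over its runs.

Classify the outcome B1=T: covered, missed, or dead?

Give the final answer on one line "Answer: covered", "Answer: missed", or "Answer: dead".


B1=T is recorded by pool input(s) 1, 2, 3, 4 -> covered
Answer: covered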